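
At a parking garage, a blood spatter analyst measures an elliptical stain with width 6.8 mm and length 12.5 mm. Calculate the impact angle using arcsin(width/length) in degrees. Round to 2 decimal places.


Blood spatter impact angle calculation:
width / length = 6.8 / 12.5 = 0.544
angle = arcsin(0.544)
angle = 32.96 degrees

32.96


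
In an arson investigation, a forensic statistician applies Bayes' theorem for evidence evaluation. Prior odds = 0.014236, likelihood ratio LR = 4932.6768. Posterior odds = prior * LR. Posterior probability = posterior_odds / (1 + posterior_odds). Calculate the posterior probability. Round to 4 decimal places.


Bayesian evidence evaluation:
Posterior odds = prior_odds * LR = 0.014236 * 4932.6768 = 70.22159
Posterior probability = posterior_odds / (1 + posterior_odds)
= 70.22159 / (1 + 70.22159)
= 70.22159 / 71.22159
= 0.9860

0.9860


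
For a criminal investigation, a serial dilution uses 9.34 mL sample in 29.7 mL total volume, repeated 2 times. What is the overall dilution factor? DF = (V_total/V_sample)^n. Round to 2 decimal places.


Dilution factor calculation:
Single dilution = V_total / V_sample = 29.7 / 9.34 ≈ 3.179872
Number of dilutions = 2
Total DF = (29.7 / 9.34)^2 (full precision, rounded at the end) = 10.11

10.11


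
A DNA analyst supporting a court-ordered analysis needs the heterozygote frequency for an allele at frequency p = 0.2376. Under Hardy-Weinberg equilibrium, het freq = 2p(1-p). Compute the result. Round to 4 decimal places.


Hardy-Weinberg heterozygote frequency:
q = 1 - p = 1 - 0.2376 = 0.7624
2pq = 2 * 0.2376 * 0.7624 = 0.3623

0.3623


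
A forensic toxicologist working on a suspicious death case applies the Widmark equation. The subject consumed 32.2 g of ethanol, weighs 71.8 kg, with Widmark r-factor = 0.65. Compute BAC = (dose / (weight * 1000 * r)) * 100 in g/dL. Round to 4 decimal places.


Applying the Widmark formula:
BAC = (dose_g / (body_wt * 1000 * r)) * 100
Denominator = 71.8 * 1000 * 0.65 = 46670
BAC = (32.2 / 46670) * 100
BAC = 0.0690 g/dL

0.0690


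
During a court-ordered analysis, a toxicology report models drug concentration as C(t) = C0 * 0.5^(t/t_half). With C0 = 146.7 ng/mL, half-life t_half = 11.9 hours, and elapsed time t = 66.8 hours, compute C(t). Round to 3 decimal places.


Drug concentration decay:
Number of half-lives = t / t_half = 66.8 / 11.9 = 5.613445
Decay factor = 0.5^5.613445 = 0.02042606
C(t) = 146.7 * 0.02042606 = 2.997 ng/mL

2.997


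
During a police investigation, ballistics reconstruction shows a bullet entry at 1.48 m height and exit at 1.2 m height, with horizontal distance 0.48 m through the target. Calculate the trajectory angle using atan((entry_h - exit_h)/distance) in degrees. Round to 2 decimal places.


Bullet trajectory angle:
Height difference = 1.48 - 1.2 = 0.28 m
angle = atan(0.28 / 0.48)
angle = atan(0.583333)
angle = 30.26 degrees

30.26


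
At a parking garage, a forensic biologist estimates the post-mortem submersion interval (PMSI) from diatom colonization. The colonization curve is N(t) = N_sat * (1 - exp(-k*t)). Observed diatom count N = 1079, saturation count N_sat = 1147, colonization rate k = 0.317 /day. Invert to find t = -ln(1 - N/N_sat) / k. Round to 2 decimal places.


PMSI from diatom colonization curve:
N / N_sat = 1079 / 1147 = 0.940715
1 - N/N_sat = 0.059285
ln(1 - N/N_sat) = -2.825399
t = -ln(1 - N/N_sat) / k = -(-2.825399) / 0.317 = 8.91 days

8.91


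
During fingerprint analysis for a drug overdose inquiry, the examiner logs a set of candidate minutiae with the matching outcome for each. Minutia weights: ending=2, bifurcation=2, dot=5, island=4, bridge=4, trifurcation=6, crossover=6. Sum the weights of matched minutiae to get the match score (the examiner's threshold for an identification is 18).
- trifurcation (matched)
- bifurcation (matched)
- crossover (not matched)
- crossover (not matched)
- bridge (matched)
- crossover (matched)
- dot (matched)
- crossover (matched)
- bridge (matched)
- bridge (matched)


Weighted minutiae match score:
  trifurcation: matched, +6 (running total 6)
  bifurcation: matched, +2 (running total 8)
  crossover: not matched, +0
  crossover: not matched, +0
  bridge: matched, +4 (running total 12)
  crossover: matched, +6 (running total 18)
  dot: matched, +5 (running total 23)
  crossover: matched, +6 (running total 29)
  bridge: matched, +4 (running total 33)
  bridge: matched, +4 (running total 37)
Total score = 37
Threshold = 18; verdict = identification

37


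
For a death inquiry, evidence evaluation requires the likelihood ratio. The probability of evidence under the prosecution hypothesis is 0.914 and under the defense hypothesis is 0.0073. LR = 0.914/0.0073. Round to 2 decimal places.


Likelihood ratio calculation:
LR = P(E|Hp) / P(E|Hd)
LR = 0.914 / 0.0073
LR = 125.21

125.21


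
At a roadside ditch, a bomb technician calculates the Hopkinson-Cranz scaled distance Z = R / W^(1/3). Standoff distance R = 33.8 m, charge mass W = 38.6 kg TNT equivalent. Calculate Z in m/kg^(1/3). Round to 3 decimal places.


Scaled distance calculation:
W^(1/3) = 38.6^(1/3) = 3.379578
Z = R / W^(1/3) = 33.8 / 3.379578
Z = 10.001 m/kg^(1/3)

10.001


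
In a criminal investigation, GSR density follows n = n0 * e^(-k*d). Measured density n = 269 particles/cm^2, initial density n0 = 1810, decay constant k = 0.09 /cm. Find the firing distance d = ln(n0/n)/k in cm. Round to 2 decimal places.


GSR distance calculation:
n0/n = 1810 / 269 = 6.728625
ln(n0/n) = 1.906371
d = 1.906371 / 0.09 = 21.18 cm

21.18


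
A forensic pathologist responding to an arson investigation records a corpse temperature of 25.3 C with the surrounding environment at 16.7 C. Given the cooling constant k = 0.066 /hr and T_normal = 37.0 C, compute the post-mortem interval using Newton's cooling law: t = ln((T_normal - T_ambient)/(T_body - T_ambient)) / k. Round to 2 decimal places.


Using Newton's law of cooling:
t = ln((T_normal - T_ambient) / (T_body - T_ambient)) / k
T_normal - T_ambient = 20.3
T_body - T_ambient = 8.6
Ratio = 2.360465
ln(ratio) = 0.858859
t = 0.858859 / 0.066 = 13.01 hours

13.01


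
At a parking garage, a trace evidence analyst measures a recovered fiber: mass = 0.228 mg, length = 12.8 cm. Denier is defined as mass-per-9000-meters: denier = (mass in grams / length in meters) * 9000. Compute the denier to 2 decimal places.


Denier calculation:
Mass in grams = 0.228 mg / 1000 = 0.000228 g
Length in meters = 12.8 cm / 100 = 0.128 m
Linear density = mass / length = 0.000228 / 0.128 = 0.00178125 g/m
Denier = (g/m) * 9000 = 0.00178125 * 9000 = 16.03

16.03


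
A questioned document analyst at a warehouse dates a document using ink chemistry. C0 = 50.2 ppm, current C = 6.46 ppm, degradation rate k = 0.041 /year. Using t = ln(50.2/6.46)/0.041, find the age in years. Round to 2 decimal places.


Document age estimation:
C0/C = 50.2 / 6.46 = 7.770898
ln(C0/C) = 2.050386
t = 2.050386 / 0.041 = 50.01 years

50.01


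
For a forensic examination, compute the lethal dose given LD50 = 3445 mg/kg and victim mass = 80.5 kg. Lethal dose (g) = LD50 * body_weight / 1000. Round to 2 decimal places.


Lethal dose calculation:
Lethal dose = LD50 * body_weight / 1000
= 3445 * 80.5 / 1000
= 277322.5 / 1000
= 277.32 g

277.32


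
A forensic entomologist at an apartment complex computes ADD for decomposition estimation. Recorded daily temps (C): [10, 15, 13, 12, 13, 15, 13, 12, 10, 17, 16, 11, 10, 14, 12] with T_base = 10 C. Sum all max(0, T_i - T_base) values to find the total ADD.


Computing ADD day by day:
Day 1: max(0, 10 - 10) = 0
Day 2: max(0, 15 - 10) = 5
Day 3: max(0, 13 - 10) = 3
Day 4: max(0, 12 - 10) = 2
Day 5: max(0, 13 - 10) = 3
Day 6: max(0, 15 - 10) = 5
Day 7: max(0, 13 - 10) = 3
Day 8: max(0, 12 - 10) = 2
Day 9: max(0, 10 - 10) = 0
Day 10: max(0, 17 - 10) = 7
Day 11: max(0, 16 - 10) = 6
Day 12: max(0, 11 - 10) = 1
Day 13: max(0, 10 - 10) = 0
Day 14: max(0, 14 - 10) = 4
Day 15: max(0, 12 - 10) = 2
Total ADD = 43

43


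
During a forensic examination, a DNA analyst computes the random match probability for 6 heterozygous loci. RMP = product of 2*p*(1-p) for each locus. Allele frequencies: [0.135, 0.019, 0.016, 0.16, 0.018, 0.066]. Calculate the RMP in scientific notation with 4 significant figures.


Computing RMP for 6 loci:
Locus 1: 2 * 0.135 * 0.865 = 0.23355
Locus 2: 2 * 0.019 * 0.981 = 0.037278
Locus 3: 2 * 0.016 * 0.984 = 0.031488
Locus 4: 2 * 0.16 * 0.84 = 0.2688
Locus 5: 2 * 0.018 * 0.982 = 0.035352
Locus 6: 2 * 0.066 * 0.934 = 0.123288
RMP = 3.212e-07

3.212e-07


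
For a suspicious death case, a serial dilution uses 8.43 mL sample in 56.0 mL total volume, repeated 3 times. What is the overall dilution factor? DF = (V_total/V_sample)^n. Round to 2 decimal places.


Dilution factor calculation:
Single dilution = V_total / V_sample = 56.0 / 8.43 ≈ 6.642942
Number of dilutions = 3
Total DF = (56.0 / 8.43)^3 (full precision, rounded at the end) = 293.14

293.14


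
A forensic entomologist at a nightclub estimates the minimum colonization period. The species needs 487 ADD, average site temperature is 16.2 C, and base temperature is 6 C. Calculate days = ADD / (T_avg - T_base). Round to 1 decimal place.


Insect development time:
Effective temperature = avg_temp - T_base = 16.2 - 6 = 10.2 C
Days = ADD / effective_temp = 487 / 10.2 = 47.7 days

47.7


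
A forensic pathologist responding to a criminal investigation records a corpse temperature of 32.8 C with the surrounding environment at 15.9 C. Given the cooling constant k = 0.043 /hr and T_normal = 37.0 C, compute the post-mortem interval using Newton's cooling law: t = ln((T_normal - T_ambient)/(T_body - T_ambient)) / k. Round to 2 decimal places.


Using Newton's law of cooling:
t = ln((T_normal - T_ambient) / (T_body - T_ambient)) / k
T_normal - T_ambient = 21.1
T_body - T_ambient = 16.9
Ratio = 1.248521
ln(ratio) = 0.22196
t = 0.22196 / 0.043 = 5.16 hours

5.16


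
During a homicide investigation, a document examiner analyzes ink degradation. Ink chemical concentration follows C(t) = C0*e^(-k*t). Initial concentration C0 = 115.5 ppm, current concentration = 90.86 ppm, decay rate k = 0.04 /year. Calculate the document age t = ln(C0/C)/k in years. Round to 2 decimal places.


Document age estimation:
C0/C = 115.5 / 90.86 = 1.271186
ln(C0/C) = 0.23995
t = 0.23995 / 0.04 = 6.00 years

6.00


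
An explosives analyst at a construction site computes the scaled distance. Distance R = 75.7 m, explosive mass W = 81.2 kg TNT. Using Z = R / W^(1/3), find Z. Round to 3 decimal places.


Scaled distance calculation:
W^(1/3) = 81.2^(1/3) = 4.330307
Z = R / W^(1/3) = 75.7 / 4.330307
Z = 17.481 m/kg^(1/3)

17.481


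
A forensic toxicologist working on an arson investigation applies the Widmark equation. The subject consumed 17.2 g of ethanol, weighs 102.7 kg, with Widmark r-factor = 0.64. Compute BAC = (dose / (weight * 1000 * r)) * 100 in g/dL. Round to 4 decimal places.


Applying the Widmark formula:
BAC = (dose_g / (body_wt * 1000 * r)) * 100
Denominator = 102.7 * 1000 * 0.64 = 65728
BAC = (17.2 / 65728) * 100
BAC = 0.0262 g/dL

0.0262


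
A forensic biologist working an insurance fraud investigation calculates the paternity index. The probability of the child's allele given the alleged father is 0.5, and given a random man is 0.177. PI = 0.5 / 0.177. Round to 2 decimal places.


Paternity Index calculation:
PI = P(allele|father) / P(allele|random)
PI = 0.5 / 0.177
PI = 2.82

2.82


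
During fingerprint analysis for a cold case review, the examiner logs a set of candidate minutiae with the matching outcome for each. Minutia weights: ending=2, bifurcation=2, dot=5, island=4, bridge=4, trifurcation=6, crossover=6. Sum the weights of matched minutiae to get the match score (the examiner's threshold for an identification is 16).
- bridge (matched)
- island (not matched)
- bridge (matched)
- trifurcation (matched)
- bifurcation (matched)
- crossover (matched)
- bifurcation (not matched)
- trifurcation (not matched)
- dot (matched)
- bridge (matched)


Weighted minutiae match score:
  bridge: matched, +4 (running total 4)
  island: not matched, +0
  bridge: matched, +4 (running total 8)
  trifurcation: matched, +6 (running total 14)
  bifurcation: matched, +2 (running total 16)
  crossover: matched, +6 (running total 22)
  bifurcation: not matched, +0
  trifurcation: not matched, +0
  dot: matched, +5 (running total 27)
  bridge: matched, +4 (running total 31)
Total score = 31
Threshold = 16; verdict = identification

31


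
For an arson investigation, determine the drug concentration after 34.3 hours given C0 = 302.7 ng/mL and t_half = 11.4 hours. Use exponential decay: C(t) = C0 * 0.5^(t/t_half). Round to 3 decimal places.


Drug concentration decay:
Number of half-lives = t / t_half = 34.3 / 11.4 = 3.008772
Decay factor = 0.5^3.008772 = 0.12424227
C(t) = 302.7 * 0.12424227 = 37.608 ng/mL

37.608


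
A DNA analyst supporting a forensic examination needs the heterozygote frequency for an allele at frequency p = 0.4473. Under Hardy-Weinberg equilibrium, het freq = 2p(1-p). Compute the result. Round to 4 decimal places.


Hardy-Weinberg heterozygote frequency:
q = 1 - p = 1 - 0.4473 = 0.5527
2pq = 2 * 0.4473 * 0.5527 = 0.4944

0.4944


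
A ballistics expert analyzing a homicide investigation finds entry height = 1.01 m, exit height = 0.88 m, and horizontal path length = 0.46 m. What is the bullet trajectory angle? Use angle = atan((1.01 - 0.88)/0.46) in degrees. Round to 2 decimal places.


Bullet trajectory angle:
Height difference = 1.01 - 0.88 = 0.13 m
angle = atan(0.13 / 0.46)
angle = atan(0.282609)
angle = 15.78 degrees

15.78


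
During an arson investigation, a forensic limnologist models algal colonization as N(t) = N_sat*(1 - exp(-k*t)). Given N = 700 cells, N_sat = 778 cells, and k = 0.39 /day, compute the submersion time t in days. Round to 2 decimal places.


PMSI from diatom colonization curve:
N / N_sat = 700 / 778 = 0.899743
1 - N/N_sat = 0.100257
ln(1 - N/N_sat) = -2.300018
t = -ln(1 - N/N_sat) / k = -(-2.300018) / 0.39 = 5.90 days

5.90


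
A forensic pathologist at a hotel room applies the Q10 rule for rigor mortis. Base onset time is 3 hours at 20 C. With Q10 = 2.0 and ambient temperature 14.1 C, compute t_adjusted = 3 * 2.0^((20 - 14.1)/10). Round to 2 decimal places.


Rigor mortis time adjustment:
Exponent = (T_ref - T_actual) / 10 = (20 - 14.1) / 10 = 0.59
Q10 factor = 2.0^0.59 = 1.50525
t_adjusted = 3 * 1.50525 = 4.52 hours

4.52


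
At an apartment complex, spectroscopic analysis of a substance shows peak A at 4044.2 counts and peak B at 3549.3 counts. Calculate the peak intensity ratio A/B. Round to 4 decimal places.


Spectral peak ratio:
Peak A = 4044.2 counts
Peak B = 3549.3 counts
Ratio = 4044.2 / 3549.3 = 1.1394

1.1394


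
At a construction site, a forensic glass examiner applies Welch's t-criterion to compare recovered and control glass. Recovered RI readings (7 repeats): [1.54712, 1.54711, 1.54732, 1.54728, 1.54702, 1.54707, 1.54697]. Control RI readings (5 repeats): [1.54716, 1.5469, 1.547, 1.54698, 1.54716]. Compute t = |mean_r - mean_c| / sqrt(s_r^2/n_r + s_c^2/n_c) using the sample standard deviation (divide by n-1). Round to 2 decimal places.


Welch's t-criterion for glass RI comparison:
Recovered mean = sum / n_r = 10.82989 / 7 = 1.5471271
Control mean = sum / n_c = 7.7352 / 5 = 1.54704
Recovered sample variance s_r^2 = 1.67238e-08
Control sample variance s_c^2 = 1.34e-08
Welch SE (unpooled) = sqrt(s_r^2/n_r + s_c^2/n_c) = sqrt(2.38912e-09 + 2.68e-09) = sqrt(5.06912e-09) = 7.11978e-05
|mean_r - mean_c| = 8.71429e-05
t = 8.71429e-05 / 7.11978e-05 = 1.22

1.22


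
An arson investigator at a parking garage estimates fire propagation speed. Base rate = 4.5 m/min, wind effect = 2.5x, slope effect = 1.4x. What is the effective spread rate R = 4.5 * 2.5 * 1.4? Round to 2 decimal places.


Fire spread rate calculation:
R = R0 * wind_factor * slope_factor
= 4.5 * 2.5 * 1.4
= 11.25 * 1.4
= 15.75 m/min

15.75


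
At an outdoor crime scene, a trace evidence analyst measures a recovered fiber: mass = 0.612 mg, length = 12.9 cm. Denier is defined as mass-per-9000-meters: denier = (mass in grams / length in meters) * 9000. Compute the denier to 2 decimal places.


Denier calculation:
Mass in grams = 0.612 mg / 1000 = 0.000612 g
Length in meters = 12.9 cm / 100 = 0.129 m
Linear density = mass / length = 0.000612 / 0.129 = 0.00474419 g/m
Denier = (g/m) * 9000 = 0.00474419 * 9000 = 42.70

42.70


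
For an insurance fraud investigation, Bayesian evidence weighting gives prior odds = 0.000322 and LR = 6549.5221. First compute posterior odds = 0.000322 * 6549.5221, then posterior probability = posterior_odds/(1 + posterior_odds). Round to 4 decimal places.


Bayesian evidence evaluation:
Posterior odds = prior_odds * LR = 0.000322 * 6549.5221 = 2.108946
Posterior probability = posterior_odds / (1 + posterior_odds)
= 2.108946 / (1 + 2.108946)
= 2.108946 / 3.108946
= 0.6783

0.6783


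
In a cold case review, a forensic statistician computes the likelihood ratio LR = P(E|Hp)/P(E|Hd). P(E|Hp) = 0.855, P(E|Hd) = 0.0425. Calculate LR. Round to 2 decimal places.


Likelihood ratio calculation:
LR = P(E|Hp) / P(E|Hd)
LR = 0.855 / 0.0425
LR = 20.12

20.12


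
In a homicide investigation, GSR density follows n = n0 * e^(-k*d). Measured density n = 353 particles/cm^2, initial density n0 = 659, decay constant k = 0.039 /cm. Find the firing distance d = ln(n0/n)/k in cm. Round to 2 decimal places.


GSR distance calculation:
n0/n = 659 / 353 = 1.866856
ln(n0/n) = 0.624256
d = 0.624256 / 0.039 = 16.01 cm

16.01


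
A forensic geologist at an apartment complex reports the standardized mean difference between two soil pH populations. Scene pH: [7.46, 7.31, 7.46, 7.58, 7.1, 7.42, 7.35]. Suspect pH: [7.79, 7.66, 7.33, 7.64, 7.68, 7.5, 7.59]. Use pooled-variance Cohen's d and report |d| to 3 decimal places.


Pooled-variance Cohen's d for soil pH comparison:
Scene mean = 51.68 / 7 = 7.382857
Suspect mean = 53.19 / 7 = 7.598571
Scene sample variance s_s^2 = 0.02309
Suspect sample variance s_c^2 = 0.021781
Pooled variance = ((n_s-1)*s_s^2 + (n_c-1)*s_c^2) / (n_s + n_c - 2) = 0.022436
Pooled SD = sqrt(0.022436) = 0.149787
Mean difference = -0.215714
|d| = |-0.215714| / 0.149787 = 1.440

1.440


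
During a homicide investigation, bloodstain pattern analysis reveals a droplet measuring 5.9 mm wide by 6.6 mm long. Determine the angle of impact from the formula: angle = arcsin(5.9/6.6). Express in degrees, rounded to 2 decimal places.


Blood spatter impact angle calculation:
width / length = 5.9 / 6.6 = 0.893939
angle = arcsin(0.893939)
angle = 63.37 degrees

63.37


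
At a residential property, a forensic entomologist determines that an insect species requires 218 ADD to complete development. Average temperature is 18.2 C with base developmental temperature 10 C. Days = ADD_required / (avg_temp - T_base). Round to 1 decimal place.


Insect development time:
Effective temperature = avg_temp - T_base = 18.2 - 10 = 8.2 C
Days = ADD / effective_temp = 218 / 8.2 = 26.6 days

26.6


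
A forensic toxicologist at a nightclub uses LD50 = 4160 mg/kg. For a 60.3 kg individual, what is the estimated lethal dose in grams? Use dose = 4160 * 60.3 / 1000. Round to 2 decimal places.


Lethal dose calculation:
Lethal dose = LD50 * body_weight / 1000
= 4160 * 60.3 / 1000
= 250848 / 1000
= 250.85 g

250.85


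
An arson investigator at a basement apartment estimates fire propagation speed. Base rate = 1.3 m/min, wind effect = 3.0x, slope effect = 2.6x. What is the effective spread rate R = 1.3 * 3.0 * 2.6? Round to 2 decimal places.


Fire spread rate calculation:
R = R0 * wind_factor * slope_factor
= 1.3 * 3.0 * 2.6
= 3.9 * 2.6
= 10.14 m/min

10.14


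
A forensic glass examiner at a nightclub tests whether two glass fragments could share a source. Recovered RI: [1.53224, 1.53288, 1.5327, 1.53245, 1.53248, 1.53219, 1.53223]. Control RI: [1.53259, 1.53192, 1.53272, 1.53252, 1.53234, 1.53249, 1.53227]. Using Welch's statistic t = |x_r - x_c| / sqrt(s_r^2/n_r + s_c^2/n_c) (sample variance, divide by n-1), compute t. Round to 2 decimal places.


Welch's t-criterion for glass RI comparison:
Recovered mean = sum / n_r = 10.72717 / 7 = 1.5324529
Control mean = sum / n_c = 10.72685 / 7 = 1.5324071
Recovered sample variance s_r^2 = 6.80571e-08
Control sample variance s_c^2 = 6.85905e-08
Welch SE (unpooled) = sqrt(s_r^2/n_r + s_c^2/n_c) = sqrt(9.72245e-09 + 9.79864e-09) = sqrt(1.95211e-08) = 0.000139718
|mean_r - mean_c| = 4.57143e-05
t = 4.57143e-05 / 0.000139718 = 0.33

0.33


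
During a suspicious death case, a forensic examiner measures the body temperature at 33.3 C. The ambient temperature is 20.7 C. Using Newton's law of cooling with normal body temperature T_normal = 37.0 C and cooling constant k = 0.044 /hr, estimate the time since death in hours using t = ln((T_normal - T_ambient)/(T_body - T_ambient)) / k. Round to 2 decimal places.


Using Newton's law of cooling:
t = ln((T_normal - T_ambient) / (T_body - T_ambient)) / k
T_normal - T_ambient = 16.3
T_body - T_ambient = 12.6
Ratio = 1.293651
ln(ratio) = 0.257468
t = 0.257468 / 0.044 = 5.85 hours

5.85


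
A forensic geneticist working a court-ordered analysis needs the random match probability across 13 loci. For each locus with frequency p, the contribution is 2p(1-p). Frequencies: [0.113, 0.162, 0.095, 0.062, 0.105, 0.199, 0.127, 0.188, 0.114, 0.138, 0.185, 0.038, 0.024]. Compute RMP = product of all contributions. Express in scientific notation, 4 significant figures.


Computing RMP for 13 loci:
Locus 1: 2 * 0.113 * 0.887 = 0.200462
Locus 2: 2 * 0.162 * 0.838 = 0.271512
Locus 3: 2 * 0.095 * 0.905 = 0.17195
Locus 4: 2 * 0.062 * 0.938 = 0.116312
Locus 5: 2 * 0.105 * 0.895 = 0.18795
Locus 6: 2 * 0.199 * 0.801 = 0.318798
Locus 7: 2 * 0.127 * 0.873 = 0.221742
Locus 8: 2 * 0.188 * 0.812 = 0.305312
Locus 9: 2 * 0.114 * 0.886 = 0.202008
Locus 10: 2 * 0.138 * 0.862 = 0.237912
Locus 11: 2 * 0.185 * 0.815 = 0.30155
Locus 12: 2 * 0.038 * 0.962 = 0.073112
Locus 13: 2 * 0.024 * 0.976 = 0.046848
RMP = 2.192e-10

2.192e-10


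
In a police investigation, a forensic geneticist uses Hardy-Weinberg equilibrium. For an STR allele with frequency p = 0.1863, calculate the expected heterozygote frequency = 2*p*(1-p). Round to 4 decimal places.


Hardy-Weinberg heterozygote frequency:
q = 1 - p = 1 - 0.1863 = 0.8137
2pq = 2 * 0.1863 * 0.8137 = 0.3032

0.3032


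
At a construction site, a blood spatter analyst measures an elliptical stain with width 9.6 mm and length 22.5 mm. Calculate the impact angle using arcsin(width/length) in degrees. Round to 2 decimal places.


Blood spatter impact angle calculation:
width / length = 9.6 / 22.5 = 0.426667
angle = arcsin(0.426667)
angle = 25.26 degrees

25.26


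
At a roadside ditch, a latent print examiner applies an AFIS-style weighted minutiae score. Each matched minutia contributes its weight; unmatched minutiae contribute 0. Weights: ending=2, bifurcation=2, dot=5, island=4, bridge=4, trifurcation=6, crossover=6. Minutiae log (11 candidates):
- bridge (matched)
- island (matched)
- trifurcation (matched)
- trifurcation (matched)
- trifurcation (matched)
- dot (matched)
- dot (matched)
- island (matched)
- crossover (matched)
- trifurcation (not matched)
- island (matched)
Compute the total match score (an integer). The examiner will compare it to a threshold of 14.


Weighted minutiae match score:
  bridge: matched, +4 (running total 4)
  island: matched, +4 (running total 8)
  trifurcation: matched, +6 (running total 14)
  trifurcation: matched, +6 (running total 20)
  trifurcation: matched, +6 (running total 26)
  dot: matched, +5 (running total 31)
  dot: matched, +5 (running total 36)
  island: matched, +4 (running total 40)
  crossover: matched, +6 (running total 46)
  trifurcation: not matched, +0
  island: matched, +4 (running total 50)
Total score = 50
Threshold = 14; verdict = identification

50


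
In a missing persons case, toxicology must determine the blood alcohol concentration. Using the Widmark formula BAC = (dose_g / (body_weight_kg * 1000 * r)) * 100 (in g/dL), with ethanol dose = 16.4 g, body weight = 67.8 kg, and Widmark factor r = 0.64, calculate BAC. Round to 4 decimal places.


Applying the Widmark formula:
BAC = (dose_g / (body_wt * 1000 * r)) * 100
Denominator = 67.8 * 1000 * 0.64 = 43392
BAC = (16.4 / 43392) * 100
BAC = 0.0378 g/dL

0.0378


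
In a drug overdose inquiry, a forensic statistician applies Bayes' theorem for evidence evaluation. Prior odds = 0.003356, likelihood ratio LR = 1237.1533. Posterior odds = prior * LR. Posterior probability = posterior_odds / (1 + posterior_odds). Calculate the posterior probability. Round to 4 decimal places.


Bayesian evidence evaluation:
Posterior odds = prior_odds * LR = 0.003356 * 1237.1533 = 4.151886
Posterior probability = posterior_odds / (1 + posterior_odds)
= 4.151886 / (1 + 4.151886)
= 4.151886 / 5.151886
= 0.8059

0.8059


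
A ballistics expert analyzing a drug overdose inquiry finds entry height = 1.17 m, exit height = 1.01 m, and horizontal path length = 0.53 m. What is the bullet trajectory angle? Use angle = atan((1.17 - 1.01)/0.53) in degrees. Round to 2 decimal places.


Bullet trajectory angle:
Height difference = 1.17 - 1.01 = 0.16 m
angle = atan(0.16 / 0.53)
angle = atan(0.301887)
angle = 16.80 degrees

16.80


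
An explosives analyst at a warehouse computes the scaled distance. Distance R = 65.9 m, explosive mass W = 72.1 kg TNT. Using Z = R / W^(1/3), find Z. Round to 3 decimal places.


Scaled distance calculation:
W^(1/3) = 72.1^(1/3) = 4.162093
Z = R / W^(1/3) = 65.9 / 4.162093
Z = 15.833 m/kg^(1/3)

15.833


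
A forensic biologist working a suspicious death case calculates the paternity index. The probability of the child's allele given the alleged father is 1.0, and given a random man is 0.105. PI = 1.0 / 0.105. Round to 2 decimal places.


Paternity Index calculation:
PI = P(allele|father) / P(allele|random)
PI = 1.0 / 0.105
PI = 9.52

9.52


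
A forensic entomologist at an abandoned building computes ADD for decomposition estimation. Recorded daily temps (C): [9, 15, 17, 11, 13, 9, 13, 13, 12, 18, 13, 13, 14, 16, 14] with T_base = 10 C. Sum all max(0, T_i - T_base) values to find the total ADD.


Computing ADD day by day:
Day 1: max(0, 9 - 10) = 0
Day 2: max(0, 15 - 10) = 5
Day 3: max(0, 17 - 10) = 7
Day 4: max(0, 11 - 10) = 1
Day 5: max(0, 13 - 10) = 3
Day 6: max(0, 9 - 10) = 0
Day 7: max(0, 13 - 10) = 3
Day 8: max(0, 13 - 10) = 3
Day 9: max(0, 12 - 10) = 2
Day 10: max(0, 18 - 10) = 8
Day 11: max(0, 13 - 10) = 3
Day 12: max(0, 13 - 10) = 3
Day 13: max(0, 14 - 10) = 4
Day 14: max(0, 16 - 10) = 6
Day 15: max(0, 14 - 10) = 4
Total ADD = 52

52


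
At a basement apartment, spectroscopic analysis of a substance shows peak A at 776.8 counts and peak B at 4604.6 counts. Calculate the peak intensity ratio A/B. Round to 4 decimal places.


Spectral peak ratio:
Peak A = 776.8 counts
Peak B = 4604.6 counts
Ratio = 776.8 / 4604.6 = 0.1687

0.1687


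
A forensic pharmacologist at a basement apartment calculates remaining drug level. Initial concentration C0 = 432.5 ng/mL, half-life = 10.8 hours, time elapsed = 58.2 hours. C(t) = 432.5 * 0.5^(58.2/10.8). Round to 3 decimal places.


Drug concentration decay:
Number of half-lives = t / t_half = 58.2 / 10.8 = 5.388889
Decay factor = 0.5^5.388889 = 0.02386617
C(t) = 432.5 * 0.02386617 = 10.322 ng/mL

10.322


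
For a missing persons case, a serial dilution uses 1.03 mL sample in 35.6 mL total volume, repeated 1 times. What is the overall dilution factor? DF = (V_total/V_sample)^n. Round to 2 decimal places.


Dilution factor calculation:
Single dilution = V_total / V_sample = 35.6 / 1.03 ≈ 34.563107
Number of dilutions = 1
Total DF = (35.6 / 1.03)^1 (full precision, rounded at the end) = 34.56

34.56


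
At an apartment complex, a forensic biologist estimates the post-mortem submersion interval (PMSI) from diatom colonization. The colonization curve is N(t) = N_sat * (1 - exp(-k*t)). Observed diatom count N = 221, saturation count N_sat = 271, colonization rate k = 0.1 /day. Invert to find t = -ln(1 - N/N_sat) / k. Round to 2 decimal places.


PMSI from diatom colonization curve:
N / N_sat = 221 / 271 = 0.815498
1 - N/N_sat = 0.184502
ln(1 - N/N_sat) = -1.690095
t = -ln(1 - N/N_sat) / k = -(-1.690095) / 0.1 = 16.90 days

16.90


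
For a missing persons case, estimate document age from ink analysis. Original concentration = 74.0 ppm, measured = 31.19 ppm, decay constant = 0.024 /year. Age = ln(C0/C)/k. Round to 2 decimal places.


Document age estimation:
C0/C = 74.0 / 31.19 = 2.372555
ln(C0/C) = 0.863967
t = 0.863967 / 0.024 = 36.00 years

36.00


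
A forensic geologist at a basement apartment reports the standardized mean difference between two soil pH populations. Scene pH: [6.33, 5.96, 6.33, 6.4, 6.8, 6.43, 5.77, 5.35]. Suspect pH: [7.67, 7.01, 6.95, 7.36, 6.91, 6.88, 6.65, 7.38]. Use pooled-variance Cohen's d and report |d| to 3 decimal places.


Pooled-variance Cohen's d for soil pH comparison:
Scene mean = 49.37 / 8 = 6.17125
Suspect mean = 56.81 / 8 = 7.10125
Scene sample variance s_s^2 = 0.206441
Suspect sample variance s_c^2 = 0.112641
Pooled variance = ((n_s-1)*s_s^2 + (n_c-1)*s_c^2) / (n_s + n_c - 2) = 0.159541
Pooled SD = sqrt(0.159541) = 0.399426
Mean difference = -0.93
|d| = |-0.93| / 0.399426 = 2.328

2.328


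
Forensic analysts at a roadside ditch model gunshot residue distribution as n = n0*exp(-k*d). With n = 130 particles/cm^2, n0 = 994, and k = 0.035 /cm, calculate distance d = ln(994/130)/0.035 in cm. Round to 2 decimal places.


GSR distance calculation:
n0/n = 994 / 130 = 7.646154
ln(n0/n) = 2.034203
d = 2.034203 / 0.035 = 58.12 cm

58.12


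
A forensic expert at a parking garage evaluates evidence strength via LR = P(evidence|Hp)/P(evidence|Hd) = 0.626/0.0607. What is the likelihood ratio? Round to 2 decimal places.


Likelihood ratio calculation:
LR = P(E|Hp) / P(E|Hd)
LR = 0.626 / 0.0607
LR = 10.31

10.31


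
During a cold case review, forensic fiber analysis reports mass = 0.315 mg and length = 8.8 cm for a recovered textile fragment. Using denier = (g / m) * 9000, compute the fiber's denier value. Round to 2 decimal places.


Denier calculation:
Mass in grams = 0.315 mg / 1000 = 0.000315 g
Length in meters = 8.8 cm / 100 = 0.088 m
Linear density = mass / length = 0.000315 / 0.088 = 0.00357955 g/m
Denier = (g/m) * 9000 = 0.00357955 * 9000 = 32.22

32.22


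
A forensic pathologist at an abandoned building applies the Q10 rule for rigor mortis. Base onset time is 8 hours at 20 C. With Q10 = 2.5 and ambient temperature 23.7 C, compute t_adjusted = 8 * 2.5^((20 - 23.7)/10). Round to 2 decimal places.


Rigor mortis time adjustment:
Exponent = (T_ref - T_actual) / 10 = (20 - 23.7) / 10 = -0.37
Q10 factor = 2.5^-0.37 = 0.71246
t_adjusted = 8 * 0.71246 = 5.70 hours

5.70


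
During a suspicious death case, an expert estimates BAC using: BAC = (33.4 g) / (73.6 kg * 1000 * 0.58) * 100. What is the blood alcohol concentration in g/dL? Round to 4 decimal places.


Applying the Widmark formula:
BAC = (dose_g / (body_wt * 1000 * r)) * 100
Denominator = 73.6 * 1000 * 0.58 = 42688
BAC = (33.4 / 42688) * 100
BAC = 0.0782 g/dL

0.0782


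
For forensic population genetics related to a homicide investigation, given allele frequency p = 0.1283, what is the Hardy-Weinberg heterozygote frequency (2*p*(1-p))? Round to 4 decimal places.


Hardy-Weinberg heterozygote frequency:
q = 1 - p = 1 - 0.1283 = 0.8717
2pq = 2 * 0.1283 * 0.8717 = 0.2237

0.2237


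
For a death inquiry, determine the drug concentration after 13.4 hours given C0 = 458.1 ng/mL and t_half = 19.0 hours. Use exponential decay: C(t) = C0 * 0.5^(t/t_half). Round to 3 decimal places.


Drug concentration decay:
Number of half-lives = t / t_half = 13.4 / 19.0 = 0.705263
Decay factor = 0.5^0.705263 = 0.61333067
C(t) = 458.1 * 0.61333067 = 280.967 ng/mL

280.967


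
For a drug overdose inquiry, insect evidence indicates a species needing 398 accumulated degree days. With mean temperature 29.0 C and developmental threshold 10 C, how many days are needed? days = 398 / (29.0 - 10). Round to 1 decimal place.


Insect development time:
Effective temperature = avg_temp - T_base = 29.0 - 10 = 19.0 C
Days = ADD / effective_temp = 398 / 19.0 = 20.9 days

20.9


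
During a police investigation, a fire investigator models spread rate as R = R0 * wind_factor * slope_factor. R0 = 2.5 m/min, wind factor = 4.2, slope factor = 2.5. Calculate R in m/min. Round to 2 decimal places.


Fire spread rate calculation:
R = R0 * wind_factor * slope_factor
= 2.5 * 4.2 * 2.5
= 10.5 * 2.5
= 26.25 m/min

26.25


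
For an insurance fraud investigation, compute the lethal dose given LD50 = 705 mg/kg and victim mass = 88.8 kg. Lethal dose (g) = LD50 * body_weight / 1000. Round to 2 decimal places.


Lethal dose calculation:
Lethal dose = LD50 * body_weight / 1000
= 705 * 88.8 / 1000
= 62604 / 1000
= 62.60 g

62.60


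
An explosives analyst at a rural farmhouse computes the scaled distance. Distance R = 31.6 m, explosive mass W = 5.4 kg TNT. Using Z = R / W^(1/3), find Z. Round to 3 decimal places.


Scaled distance calculation:
W^(1/3) = 5.4^(1/3) = 1.754411
Z = R / W^(1/3) = 31.6 / 1.754411
Z = 18.012 m/kg^(1/3)

18.012


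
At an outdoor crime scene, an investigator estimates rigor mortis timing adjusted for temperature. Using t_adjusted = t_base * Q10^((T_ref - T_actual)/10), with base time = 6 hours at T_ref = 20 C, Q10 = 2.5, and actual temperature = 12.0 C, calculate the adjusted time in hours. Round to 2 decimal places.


Rigor mortis time adjustment:
Exponent = (T_ref - T_actual) / 10 = (20 - 12.0) / 10 = 0.8
Q10 factor = 2.5^0.8 = 2.08138
t_adjusted = 6 * 2.08138 = 12.49 hours

12.49


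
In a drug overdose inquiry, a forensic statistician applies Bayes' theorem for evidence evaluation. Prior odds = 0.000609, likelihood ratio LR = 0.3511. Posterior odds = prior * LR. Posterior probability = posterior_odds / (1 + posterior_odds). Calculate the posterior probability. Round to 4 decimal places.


Bayesian evidence evaluation:
Posterior odds = prior_odds * LR = 0.000609 * 0.3511 = 0.0002138199
Posterior probability = posterior_odds / (1 + posterior_odds)
= 0.0002138199 / (1 + 0.0002138199)
= 0.0002138199 / 1.0002138199
= 0.0002

0.0002


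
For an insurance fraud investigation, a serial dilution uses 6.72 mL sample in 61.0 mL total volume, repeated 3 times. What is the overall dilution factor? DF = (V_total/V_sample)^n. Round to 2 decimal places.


Dilution factor calculation:
Single dilution = V_total / V_sample = 61.0 / 6.72 ≈ 9.077381
Number of dilutions = 3
Total DF = (61.0 / 6.72)^3 (full precision, rounded at the end) = 747.97

747.97


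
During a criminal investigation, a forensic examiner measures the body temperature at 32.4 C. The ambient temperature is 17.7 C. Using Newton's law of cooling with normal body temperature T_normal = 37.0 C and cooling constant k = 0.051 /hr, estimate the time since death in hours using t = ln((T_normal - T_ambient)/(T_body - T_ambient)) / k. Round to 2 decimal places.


Using Newton's law of cooling:
t = ln((T_normal - T_ambient) / (T_body - T_ambient)) / k
T_normal - T_ambient = 19.3
T_body - T_ambient = 14.7
Ratio = 1.312925
ln(ratio) = 0.272257
t = 0.272257 / 0.051 = 5.34 hours

5.34


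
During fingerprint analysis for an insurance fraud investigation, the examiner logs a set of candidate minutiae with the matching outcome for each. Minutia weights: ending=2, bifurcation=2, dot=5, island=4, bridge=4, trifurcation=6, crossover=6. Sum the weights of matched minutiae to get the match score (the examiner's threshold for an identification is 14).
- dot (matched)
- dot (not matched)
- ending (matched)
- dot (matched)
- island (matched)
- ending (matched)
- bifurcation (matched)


Weighted minutiae match score:
  dot: matched, +5 (running total 5)
  dot: not matched, +0
  ending: matched, +2 (running total 7)
  dot: matched, +5 (running total 12)
  island: matched, +4 (running total 16)
  ending: matched, +2 (running total 18)
  bifurcation: matched, +2 (running total 20)
Total score = 20
Threshold = 14; verdict = identification

20


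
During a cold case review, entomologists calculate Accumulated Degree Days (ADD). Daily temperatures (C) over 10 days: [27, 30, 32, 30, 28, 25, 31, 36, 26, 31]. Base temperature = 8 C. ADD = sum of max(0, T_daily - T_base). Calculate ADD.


Computing ADD day by day:
Day 1: max(0, 27 - 8) = 19
Day 2: max(0, 30 - 8) = 22
Day 3: max(0, 32 - 8) = 24
Day 4: max(0, 30 - 8) = 22
Day 5: max(0, 28 - 8) = 20
Day 6: max(0, 25 - 8) = 17
Day 7: max(0, 31 - 8) = 23
Day 8: max(0, 36 - 8) = 28
Day 9: max(0, 26 - 8) = 18
Day 10: max(0, 31 - 8) = 23
Total ADD = 216

216


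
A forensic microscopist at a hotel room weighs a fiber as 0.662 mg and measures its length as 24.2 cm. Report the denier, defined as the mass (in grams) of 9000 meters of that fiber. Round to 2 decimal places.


Denier calculation:
Mass in grams = 0.662 mg / 1000 = 0.000662 g
Length in meters = 24.2 cm / 100 = 0.242 m
Linear density = mass / length = 0.000662 / 0.242 = 0.00273554 g/m
Denier = (g/m) * 9000 = 0.00273554 * 9000 = 24.62

24.62


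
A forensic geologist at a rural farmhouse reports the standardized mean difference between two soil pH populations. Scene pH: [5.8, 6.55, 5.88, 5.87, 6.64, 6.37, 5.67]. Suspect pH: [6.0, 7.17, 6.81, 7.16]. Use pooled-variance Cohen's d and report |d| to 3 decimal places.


Pooled-variance Cohen's d for soil pH comparison:
Scene mean = 42.78 / 7 = 6.111429
Suspect mean = 27.14 / 4 = 6.785
Scene sample variance s_s^2 = 0.157048
Suspect sample variance s_c^2 = 0.3019
Pooled variance = ((n_s-1)*s_s^2 + (n_c-1)*s_c^2) / (n_s + n_c - 2) = 0.205332
Pooled SD = sqrt(0.205332) = 0.453136
Mean difference = -0.673571
|d| = |-0.673571| / 0.453136 = 1.486

1.486


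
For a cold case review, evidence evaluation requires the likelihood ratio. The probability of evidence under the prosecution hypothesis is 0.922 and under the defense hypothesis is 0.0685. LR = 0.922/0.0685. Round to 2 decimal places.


Likelihood ratio calculation:
LR = P(E|Hp) / P(E|Hd)
LR = 0.922 / 0.0685
LR = 13.46

13.46


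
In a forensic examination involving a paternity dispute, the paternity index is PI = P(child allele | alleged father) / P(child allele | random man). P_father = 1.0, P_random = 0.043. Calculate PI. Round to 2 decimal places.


Paternity Index calculation:
PI = P(allele|father) / P(allele|random)
PI = 1.0 / 0.043
PI = 23.26

23.26


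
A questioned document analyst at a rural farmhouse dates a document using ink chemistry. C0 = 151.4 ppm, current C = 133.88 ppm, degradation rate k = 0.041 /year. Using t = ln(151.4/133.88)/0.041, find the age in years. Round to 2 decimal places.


Document age estimation:
C0/C = 151.4 / 133.88 = 1.130863
ln(C0/C) = 0.122981
t = 0.122981 / 0.041 = 3.00 years

3.00


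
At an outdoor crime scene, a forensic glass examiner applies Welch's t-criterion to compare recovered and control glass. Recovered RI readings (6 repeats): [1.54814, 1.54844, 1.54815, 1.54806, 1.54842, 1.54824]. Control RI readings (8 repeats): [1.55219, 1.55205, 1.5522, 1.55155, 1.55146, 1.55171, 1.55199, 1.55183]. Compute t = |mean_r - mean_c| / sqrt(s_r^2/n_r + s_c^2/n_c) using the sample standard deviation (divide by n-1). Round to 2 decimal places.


Welch's t-criterion for glass RI comparison:
Recovered mean = sum / n_r = 9.28945 / 6 = 1.5482417
Control mean = sum / n_c = 12.41498 / 8 = 1.5518725
Recovered sample variance s_r^2 = 2.45767e-08
Control sample variance s_c^2 = 7.93929e-08
Welch SE (unpooled) = sqrt(s_r^2/n_r + s_c^2/n_c) = sqrt(4.09611e-09 + 9.92411e-09) = sqrt(1.40202e-08) = 0.000118407
|mean_r - mean_c| = 0.00363083
t = 0.00363083 / 0.000118407 = 30.66

30.66
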